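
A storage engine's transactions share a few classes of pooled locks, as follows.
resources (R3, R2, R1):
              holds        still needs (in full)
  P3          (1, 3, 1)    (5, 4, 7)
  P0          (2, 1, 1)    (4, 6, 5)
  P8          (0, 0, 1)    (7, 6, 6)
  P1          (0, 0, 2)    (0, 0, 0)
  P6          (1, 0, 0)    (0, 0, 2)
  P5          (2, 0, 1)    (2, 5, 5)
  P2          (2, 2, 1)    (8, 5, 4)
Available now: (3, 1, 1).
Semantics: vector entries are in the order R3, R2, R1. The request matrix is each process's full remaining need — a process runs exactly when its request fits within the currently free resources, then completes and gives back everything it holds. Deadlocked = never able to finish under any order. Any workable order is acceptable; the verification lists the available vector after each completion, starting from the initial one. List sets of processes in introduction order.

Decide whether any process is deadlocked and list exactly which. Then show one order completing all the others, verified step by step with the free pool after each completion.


Deadlocked set: P3, P0, P8, P5 and P2.
Key observation: P1, P6 can finish, but then (4, 1, 3) is all there is, and the blocked group's R2 demands exceed it.
A valid finishing order for the others: P1, P6. Check, step by step:
  pool = (3, 1, 1)
  P1: need (0, 0, 0) fits (3, 1, 1); releases (0, 0, 2), pool now (3, 1, 3)
  P6: need (0, 0, 2) fits (3, 1, 3); releases (1, 0, 0), pool now (4, 1, 3)
None of the blocked processes ever fits:
  P3 cannot run: need (5, 4, 7) vs free (4, 1, 3) (insufficient R3, R2 and R1)
  P0 cannot run: need (4, 6, 5) vs free (4, 1, 3) (insufficient R2 and R1)
  P8 cannot run: need (7, 6, 6) vs free (4, 1, 3) (insufficient R3, R2 and R1)
  P5 cannot run: need (2, 5, 5) vs free (4, 1, 3) (insufficient R2 and R1)
  P2 cannot run: need (8, 5, 4) vs free (4, 1, 3) (insufficient R3, R2 and R1)


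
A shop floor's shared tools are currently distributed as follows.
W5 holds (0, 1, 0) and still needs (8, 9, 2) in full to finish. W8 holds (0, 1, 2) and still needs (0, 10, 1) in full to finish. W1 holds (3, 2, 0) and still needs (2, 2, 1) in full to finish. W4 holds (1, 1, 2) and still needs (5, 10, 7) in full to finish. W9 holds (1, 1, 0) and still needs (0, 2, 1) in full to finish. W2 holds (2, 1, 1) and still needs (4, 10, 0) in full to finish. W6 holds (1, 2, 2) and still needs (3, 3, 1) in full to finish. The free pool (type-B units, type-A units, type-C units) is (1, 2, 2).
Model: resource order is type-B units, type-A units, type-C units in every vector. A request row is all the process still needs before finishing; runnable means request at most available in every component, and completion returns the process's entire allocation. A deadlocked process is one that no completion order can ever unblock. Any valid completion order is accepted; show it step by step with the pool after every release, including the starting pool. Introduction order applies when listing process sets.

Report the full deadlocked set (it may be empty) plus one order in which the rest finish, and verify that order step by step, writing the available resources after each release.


Deadlocked: W5, W8, W4 and W2.
Key observation: even finishing W9, W1, W6 leaves just (6, 7, 4) free — too little type-A units for any of the remaining processes.
The rest can finish in the order W9, W1, W6. Walking it through:
  pool = (1, 2, 2)
  W9: need (0, 2, 1) fits (1, 2, 2); releases (1, 1, 0), pool now (2, 3, 2)
  W1: need (2, 2, 1) fits (2, 3, 2); releases (3, 2, 0), pool now (5, 5, 2)
  W6: need (3, 3, 1) fits (5, 5, 2); releases (1, 2, 2), pool now (6, 7, 4)
None of the blocked processes ever fits:
  W5 cannot run: need (8, 9, 2) vs free (6, 7, 4) (insufficient type-B units and type-A units)
  W8 cannot run: need (0, 10, 1) vs free (6, 7, 4) (insufficient type-A units)
  W4 cannot run: need (5, 10, 7) vs free (6, 7, 4) (insufficient type-A units and type-C units)
  W2 cannot run: need (4, 10, 0) vs free (6, 7, 4) (insufficient type-A units)


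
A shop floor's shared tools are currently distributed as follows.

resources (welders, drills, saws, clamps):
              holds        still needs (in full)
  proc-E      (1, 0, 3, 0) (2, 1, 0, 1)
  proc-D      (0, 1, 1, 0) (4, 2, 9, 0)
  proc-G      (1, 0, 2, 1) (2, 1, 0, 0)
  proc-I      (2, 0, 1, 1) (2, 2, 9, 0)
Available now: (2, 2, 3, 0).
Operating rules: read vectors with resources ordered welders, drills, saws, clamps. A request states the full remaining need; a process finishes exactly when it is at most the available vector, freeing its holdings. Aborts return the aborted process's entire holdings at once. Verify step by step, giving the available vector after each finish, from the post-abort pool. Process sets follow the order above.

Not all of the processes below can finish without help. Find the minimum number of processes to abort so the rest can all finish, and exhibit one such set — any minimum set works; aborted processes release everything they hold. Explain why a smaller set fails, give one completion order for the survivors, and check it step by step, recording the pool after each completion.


Minimum abort set: proc-D.
Key observation: proc-I was stuck for good until proc-D gave back (0, 1, 1, 0); in the order shown it finishes at step 3.
Minimality: the empty abort set fails — the state is deadlocked as it stands.
One survivor order: proc-G, proc-E, proc-I. Check, step by step (post-abort pool first):
  pool = (2, 3, 4, 0)
  run proc-G (needs (2, 1, 0, 0), free (2, 3, 4, 0)); after release of (1, 0, 2, 1) the pool is (3, 3, 6, 1)
  run proc-E (needs (2, 1, 0, 1), free (3, 3, 6, 1)); after release of (1, 0, 3, 0) the pool is (4, 3, 9, 1)
  run proc-I (needs (2, 2, 9, 0), free (4, 3, 9, 1)); after release of (2, 0, 1, 1) the pool is (6, 3, 10, 2)


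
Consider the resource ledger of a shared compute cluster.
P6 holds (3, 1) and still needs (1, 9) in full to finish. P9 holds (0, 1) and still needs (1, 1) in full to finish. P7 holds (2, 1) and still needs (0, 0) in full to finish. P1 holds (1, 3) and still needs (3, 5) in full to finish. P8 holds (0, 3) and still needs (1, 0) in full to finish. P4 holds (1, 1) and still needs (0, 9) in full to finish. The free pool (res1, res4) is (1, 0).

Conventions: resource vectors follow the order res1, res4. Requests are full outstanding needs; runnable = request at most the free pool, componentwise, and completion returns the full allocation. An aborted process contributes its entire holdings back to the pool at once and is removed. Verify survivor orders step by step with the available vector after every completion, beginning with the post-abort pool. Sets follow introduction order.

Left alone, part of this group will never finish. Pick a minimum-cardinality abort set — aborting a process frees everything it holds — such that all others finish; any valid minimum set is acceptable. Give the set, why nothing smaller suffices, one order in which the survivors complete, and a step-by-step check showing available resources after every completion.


Minimum abort set: P4.
Key observation: P6 had no path to completion before; after the abort of P4 ((1, 1) returned), step 5 is where it fits.
Why nothing smaller works: aborting no one leaves the state deadlocked as given.
One survivor order: P9, P7, P8, P1, P6. Check, step by step (post-abort pool first):
  pool = (2, 1)
  P9: need (1, 1) fits (2, 1); releases (0, 1), pool now (2, 2)
  P7: need (0, 0) fits (2, 2); releases (2, 1), pool now (4, 3)
  P8: need (1, 0) fits (4, 3); releases (0, 3), pool now (4, 6)
  P1: need (3, 5) fits (4, 6); releases (1, 3), pool now (5, 9)
  P6: need (1, 9) fits (5, 9); releases (3, 1), pool now (8, 10)


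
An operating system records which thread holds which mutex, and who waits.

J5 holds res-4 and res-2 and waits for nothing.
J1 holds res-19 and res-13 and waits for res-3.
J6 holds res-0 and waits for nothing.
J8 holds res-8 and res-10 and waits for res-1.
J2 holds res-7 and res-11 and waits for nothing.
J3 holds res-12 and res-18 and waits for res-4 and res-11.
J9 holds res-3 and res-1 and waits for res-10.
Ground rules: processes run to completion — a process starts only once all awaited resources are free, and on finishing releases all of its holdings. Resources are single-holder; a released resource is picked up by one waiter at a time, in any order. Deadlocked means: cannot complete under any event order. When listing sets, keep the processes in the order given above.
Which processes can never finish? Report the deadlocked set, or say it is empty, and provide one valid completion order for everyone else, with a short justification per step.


Deadlocked set: J1, J8 and J9.
Key observation: the wait chain closes on itself along J9 -> J8 -> J9; J1 waits into the deadlock from upstream.
The rest can finish in the order J2, J5, J6, J3.
Step-by-step check:
  J2: no waits; runs immediately, freeing res-7 and res-11
  J5: no waits; runs immediately, freeing res-4 and res-2
  J6: no waits; runs immediately, freeing res-0
  run J3 (all its waits — res-4 and res-11 — are resolved); releases res-12 and res-18


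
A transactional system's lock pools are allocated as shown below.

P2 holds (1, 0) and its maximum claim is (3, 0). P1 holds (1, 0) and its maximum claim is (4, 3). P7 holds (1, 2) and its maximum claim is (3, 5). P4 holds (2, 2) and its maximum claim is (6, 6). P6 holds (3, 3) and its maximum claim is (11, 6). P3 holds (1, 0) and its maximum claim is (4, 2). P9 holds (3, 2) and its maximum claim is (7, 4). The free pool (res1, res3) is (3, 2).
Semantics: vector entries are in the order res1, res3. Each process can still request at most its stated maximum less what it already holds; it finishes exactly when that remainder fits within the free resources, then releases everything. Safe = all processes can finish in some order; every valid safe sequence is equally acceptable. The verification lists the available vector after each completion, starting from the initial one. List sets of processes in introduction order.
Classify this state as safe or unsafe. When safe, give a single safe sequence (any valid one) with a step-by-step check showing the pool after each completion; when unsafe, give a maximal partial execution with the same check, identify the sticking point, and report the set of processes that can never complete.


The state is SAFE; one workable sequence: P3, P9, P1, P4, P2, P7, P6.
Key observation: P3 is the earliest step where a requested resource binds exactly: need (3, 2), pool (3, 2) at its turn.
Check, step by step:
  pool = (3, 2)
  run P3 (needs (3, 2), free (3, 2)); after release of (1, 0) the pool is (4, 2)
  run P9 (needs (4, 2), free (4, 2)); after release of (3, 2) the pool is (7, 4)
  run P1 (needs (3, 3), free (7, 4)); after release of (1, 0) the pool is (8, 4)
  run P4 (needs (4, 4), free (8, 4)); after release of (2, 2) the pool is (10, 6)
  run P2 (needs (2, 0), free (10, 6)); after release of (1, 0) the pool is (11, 6)
  run P7 (needs (2, 3), free (11, 6)); after release of (1, 2) the pool is (12, 8)
  run P6 (needs (8, 3), free (12, 8)); after release of (3, 3) the pool is (15, 11)


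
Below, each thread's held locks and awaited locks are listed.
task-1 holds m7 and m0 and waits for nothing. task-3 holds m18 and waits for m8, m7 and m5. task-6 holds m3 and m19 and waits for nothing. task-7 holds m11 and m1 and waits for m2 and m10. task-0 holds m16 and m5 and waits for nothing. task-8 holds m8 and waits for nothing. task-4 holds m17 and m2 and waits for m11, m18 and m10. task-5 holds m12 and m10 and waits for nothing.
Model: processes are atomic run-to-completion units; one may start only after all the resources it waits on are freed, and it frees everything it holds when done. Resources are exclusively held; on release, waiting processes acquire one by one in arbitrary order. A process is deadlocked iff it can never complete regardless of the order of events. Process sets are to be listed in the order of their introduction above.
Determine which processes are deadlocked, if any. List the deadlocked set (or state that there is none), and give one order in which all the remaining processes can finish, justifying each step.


The deadlocked set is task-7 and task-4.
Key observation: the cycle task-7 -> task-4 -> task-7 can never break — each member waits on the next; no other process is dragged down with it.
The rest can finish in the order task-0, task-5, task-1, task-6, task-8, task-3.
Verifying each step:
  task-0: no waits; runs immediately, freeing m16 and m5
  task-5: no waits; runs immediately, freeing m12 and m10
  task-1: no waits; runs immediately, freeing m7 and m0
  task-6: no waits; runs immediately, freeing m3 and m19
  task-8: no waits; runs immediately, freeing m8
  task-3 waits on m8, m7 and m5 — all released -> runs and releases m18


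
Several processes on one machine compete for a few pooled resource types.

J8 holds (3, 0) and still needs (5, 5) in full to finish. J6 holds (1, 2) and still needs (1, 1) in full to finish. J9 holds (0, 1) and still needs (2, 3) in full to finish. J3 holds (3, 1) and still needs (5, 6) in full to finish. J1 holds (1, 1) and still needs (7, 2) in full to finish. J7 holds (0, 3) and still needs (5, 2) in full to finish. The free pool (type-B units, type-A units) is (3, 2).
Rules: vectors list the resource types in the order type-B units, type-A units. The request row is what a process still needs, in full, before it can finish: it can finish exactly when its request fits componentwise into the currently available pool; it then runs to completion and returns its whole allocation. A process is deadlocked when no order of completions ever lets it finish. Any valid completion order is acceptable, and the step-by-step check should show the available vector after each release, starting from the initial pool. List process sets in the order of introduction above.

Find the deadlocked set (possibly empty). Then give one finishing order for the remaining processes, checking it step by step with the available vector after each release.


Deadlocked: J8, J3, J1 and J7.
Key observation: even finishing J6, J9 leaves just (4, 5) free — too little type-B units for any of the remaining processes.
One completion order for the rest: J6, J9. Verifying each step:
  pool = (3, 2)
  J6: need (1, 1) fits (3, 2); releases (1, 2), pool now (4, 4)
  J9: need (2, 3) fits (4, 4); releases (0, 1), pool now (4, 5)
None of the blocked processes ever fits:
  J8 cannot run: need (5, 5) vs free (4, 5) (insufficient type-B units)
  J3 cannot run: need (5, 6) vs free (4, 5) (insufficient type-B units and type-A units)
  J1 cannot run: need (7, 2) vs free (4, 5) (insufficient type-B units)
  J7 cannot run: need (5, 2) vs free (4, 5) (insufficient type-B units)


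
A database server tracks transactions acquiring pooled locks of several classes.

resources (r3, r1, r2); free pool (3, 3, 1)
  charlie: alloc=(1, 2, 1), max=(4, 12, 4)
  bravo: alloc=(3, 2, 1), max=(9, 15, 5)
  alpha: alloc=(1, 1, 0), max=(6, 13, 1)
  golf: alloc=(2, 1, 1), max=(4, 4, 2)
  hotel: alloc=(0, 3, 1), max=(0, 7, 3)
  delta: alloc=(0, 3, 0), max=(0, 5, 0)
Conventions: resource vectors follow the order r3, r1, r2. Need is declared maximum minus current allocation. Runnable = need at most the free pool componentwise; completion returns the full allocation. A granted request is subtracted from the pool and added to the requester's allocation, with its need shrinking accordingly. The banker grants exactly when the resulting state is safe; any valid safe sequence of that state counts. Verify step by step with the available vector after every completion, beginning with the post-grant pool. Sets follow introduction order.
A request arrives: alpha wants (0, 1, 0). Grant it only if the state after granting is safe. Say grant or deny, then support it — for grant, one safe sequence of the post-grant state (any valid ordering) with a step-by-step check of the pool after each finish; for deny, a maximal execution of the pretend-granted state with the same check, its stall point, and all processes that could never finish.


DENY: after the grant no complete ordering would exist.
Key observation: no order helps: past delta, golf, hotel, the free pool tops out at (5, 9, 3), below what each blocked process needs in r1.
Pretend the grant happened; the run delta, golf, hotel goes as far as possible. Walking it through:
  pool = (3, 2, 1)
  run delta (needs (0, 2, 0), free (3, 2, 1)); after release of (0, 3, 0) the pool is (3, 5, 1)
  run golf (needs (2, 3, 1), free (3, 5, 1)); after release of (2, 1, 1) the pool is (5, 6, 2)
  run hotel (needs (0, 4, 2), free (5, 6, 2)); after release of (0, 3, 1) the pool is (5, 9, 3)
  blocked: charlie wants (3, 10, 3), pool (5, 9, 3) — not enough r1
  blocked: bravo wants (6, 13, 4), pool (5, 9, 3) — not enough r3, r1 and r2
  blocked: alpha wants (5, 11, 1), pool (5, 9, 3) — not enough r1
Processes that could never finish after the grant: charlie, bravo and alpha.


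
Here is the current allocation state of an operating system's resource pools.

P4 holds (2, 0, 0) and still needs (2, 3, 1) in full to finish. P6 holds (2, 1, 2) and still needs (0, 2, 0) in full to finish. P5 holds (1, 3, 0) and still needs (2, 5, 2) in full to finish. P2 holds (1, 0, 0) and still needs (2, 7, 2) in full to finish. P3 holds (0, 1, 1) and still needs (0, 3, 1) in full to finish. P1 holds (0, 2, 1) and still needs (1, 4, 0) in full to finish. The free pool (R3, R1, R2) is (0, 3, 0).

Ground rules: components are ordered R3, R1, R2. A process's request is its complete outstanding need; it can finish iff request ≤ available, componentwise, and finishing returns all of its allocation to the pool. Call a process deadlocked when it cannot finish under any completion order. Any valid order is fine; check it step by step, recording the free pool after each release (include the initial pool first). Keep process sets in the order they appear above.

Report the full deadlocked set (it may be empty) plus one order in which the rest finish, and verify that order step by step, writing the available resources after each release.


The deadlocked set is empty.
Key observation: starting with P6, each completion frees enough for the next — no one is permanently blocked.
The rest can finish in the order P6, P1, P4, P5, P2, P3. Check, step by step:
  pool = (0, 3, 0)
  P6: need (0, 2, 0) fits (0, 3, 0); releases (2, 1, 2), pool now (2, 4, 2)
  P1: need (1, 4, 0) fits (2, 4, 2); releases (0, 2, 1), pool now (2, 6, 3)
  P4: need (2, 3, 1) fits (2, 6, 3); releases (2, 0, 0), pool now (4, 6, 3)
  P5: need (2, 5, 2) fits (4, 6, 3); releases (1, 3, 0), pool now (5, 9, 3)
  P2: need (2, 7, 2) fits (5, 9, 3); releases (1, 0, 0), pool now (6, 9, 3)
  P3: need (0, 3, 1) fits (6, 9, 3); releases (0, 1, 1), pool now (6, 10, 4)


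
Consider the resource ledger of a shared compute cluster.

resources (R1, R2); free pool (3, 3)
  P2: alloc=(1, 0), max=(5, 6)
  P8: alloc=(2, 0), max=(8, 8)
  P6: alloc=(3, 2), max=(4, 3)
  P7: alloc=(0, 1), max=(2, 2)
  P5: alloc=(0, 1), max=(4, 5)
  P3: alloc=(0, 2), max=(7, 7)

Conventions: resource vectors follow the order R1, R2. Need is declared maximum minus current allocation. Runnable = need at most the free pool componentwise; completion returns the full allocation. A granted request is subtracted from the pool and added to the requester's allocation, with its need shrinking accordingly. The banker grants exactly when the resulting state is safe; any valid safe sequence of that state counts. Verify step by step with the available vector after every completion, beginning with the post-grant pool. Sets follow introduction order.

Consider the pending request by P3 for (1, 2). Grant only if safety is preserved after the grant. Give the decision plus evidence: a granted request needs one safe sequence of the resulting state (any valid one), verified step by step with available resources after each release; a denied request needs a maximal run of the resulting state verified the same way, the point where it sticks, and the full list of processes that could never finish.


DENY. Granting would leave the state unsafe.
Key observation: after P7, P6, P5 the pool peaks at (5, 5), and each blocked process is short somewhere: P2 on R2; P8 on R1, R2; P3 on R1.
Pretend the grant happened; the run P7, P6, P5 goes as far as possible. Verifying each step:
  pool = (2, 1)
  P7: need (2, 1) fits (2, 1); releases (0, 1), pool now (2, 2)
  P6: need (1, 1) fits (2, 2); releases (3, 2), pool now (5, 4)
  P5: need (4, 4) fits (5, 4); releases (0, 1), pool now (5, 5)
  P2 still needs (4, 6) but only (5, 5) is free — short on R2
  P8 still needs (6, 8) but only (5, 5) is free — short on R1 and R2
  P3 still needs (6, 3) but only (5, 5) is free — short on R1
Had the request been granted, P2, P8 and P3 could never finish.


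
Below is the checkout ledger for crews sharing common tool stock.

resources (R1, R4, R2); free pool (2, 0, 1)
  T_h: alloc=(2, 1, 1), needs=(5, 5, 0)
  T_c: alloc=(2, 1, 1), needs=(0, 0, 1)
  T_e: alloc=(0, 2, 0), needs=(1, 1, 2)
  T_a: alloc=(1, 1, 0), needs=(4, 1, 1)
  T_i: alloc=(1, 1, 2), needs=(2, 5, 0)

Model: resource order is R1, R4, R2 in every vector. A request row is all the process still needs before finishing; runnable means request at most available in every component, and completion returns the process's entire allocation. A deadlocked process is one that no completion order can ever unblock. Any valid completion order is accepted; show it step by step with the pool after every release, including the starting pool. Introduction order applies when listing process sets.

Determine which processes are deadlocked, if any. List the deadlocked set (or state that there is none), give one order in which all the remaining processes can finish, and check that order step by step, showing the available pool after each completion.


The deadlocked set is T_h and T_i.
Key observation: even finishing T_c, T_e, T_a leaves just (5, 4, 2) free — too little R4 for any of the remaining processes.
A valid finishing order for the others: T_c, T_e, T_a. Verifying each step:
  pool = (2, 0, 1)
  run T_c (needs (0, 0, 1), free (2, 0, 1)); after release of (2, 1, 1) the pool is (4, 1, 2)
  run T_e (needs (1, 1, 2), free (4, 1, 2)); after release of (0, 2, 0) the pool is (4, 3, 2)
  run T_a (needs (4, 1, 1), free (4, 3, 2)); after release of (1, 1, 0) the pool is (5, 4, 2)
The stuck group stays short no matter what:
  T_h still needs (5, 5, 0) but only (5, 4, 2) is free — short on R4
  T_i still needs (2, 5, 0) but only (5, 4, 2) is free — short on R4


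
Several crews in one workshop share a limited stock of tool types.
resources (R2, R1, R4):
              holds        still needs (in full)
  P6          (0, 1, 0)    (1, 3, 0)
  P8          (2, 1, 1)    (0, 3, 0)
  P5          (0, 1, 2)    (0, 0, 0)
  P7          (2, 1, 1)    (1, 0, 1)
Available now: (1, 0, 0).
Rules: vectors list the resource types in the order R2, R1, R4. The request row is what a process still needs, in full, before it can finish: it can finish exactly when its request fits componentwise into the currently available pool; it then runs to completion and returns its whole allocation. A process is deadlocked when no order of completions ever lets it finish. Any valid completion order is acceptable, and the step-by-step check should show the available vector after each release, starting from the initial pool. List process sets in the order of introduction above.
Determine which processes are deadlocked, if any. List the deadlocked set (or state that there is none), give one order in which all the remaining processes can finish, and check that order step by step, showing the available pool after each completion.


The deadlocked set is P6 and P8.
Key observation: P5, P7 can finish, but then (3, 2, 3) is all there is, and the blocked group's R1 demands exceed it.
One completion order for the rest: P5, P7. Check, step by step:
  pool = (1, 0, 0)
  P5: need (0, 0, 0) fits (1, 0, 0); releases (0, 1, 2), pool now (1, 1, 2)
  P7: need (1, 0, 1) fits (1, 1, 2); releases (2, 1, 1), pool now (3, 2, 3)
The blocked processes can never fit:
  blocked: P6 wants (1, 3, 0), pool (3, 2, 3) — not enough R1
  blocked: P8 wants (0, 3, 0), pool (3, 2, 3) — not enough R1


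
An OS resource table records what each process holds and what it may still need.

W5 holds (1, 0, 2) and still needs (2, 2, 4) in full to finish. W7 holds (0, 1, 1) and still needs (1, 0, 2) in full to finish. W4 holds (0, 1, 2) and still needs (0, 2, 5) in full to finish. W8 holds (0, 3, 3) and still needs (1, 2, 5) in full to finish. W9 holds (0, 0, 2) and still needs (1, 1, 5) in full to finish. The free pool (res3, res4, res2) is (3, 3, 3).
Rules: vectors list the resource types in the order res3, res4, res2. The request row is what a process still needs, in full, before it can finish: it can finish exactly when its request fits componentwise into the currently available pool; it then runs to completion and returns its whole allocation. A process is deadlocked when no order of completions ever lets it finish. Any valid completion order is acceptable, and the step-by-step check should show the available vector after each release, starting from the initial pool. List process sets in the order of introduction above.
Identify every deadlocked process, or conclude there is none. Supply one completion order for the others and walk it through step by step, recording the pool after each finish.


No process is deadlocked.
Key observation: W7 can run right away; the returned allocation unlocks the remaining processes in turn.
One completion order for the rest: W7, W5, W9, W8, W4. Check, step by step:
  pool = (3, 3, 3)
  W7 needs (1, 0, 2) <= (3, 3, 3) -> finishes; pool += (0, 1, 1) = (3, 4, 4)
  W5 needs (2, 2, 4) <= (3, 4, 4) -> finishes; pool += (1, 0, 2) = (4, 4, 6)
  W9 needs (1, 1, 5) <= (4, 4, 6) -> finishes; pool += (0, 0, 2) = (4, 4, 8)
  W8 needs (1, 2, 5) <= (4, 4, 8) -> finishes; pool += (0, 3, 3) = (4, 7, 11)
  W4 needs (0, 2, 5) <= (4, 7, 11) -> finishes; pool += (0, 1, 2) = (4, 8, 13)


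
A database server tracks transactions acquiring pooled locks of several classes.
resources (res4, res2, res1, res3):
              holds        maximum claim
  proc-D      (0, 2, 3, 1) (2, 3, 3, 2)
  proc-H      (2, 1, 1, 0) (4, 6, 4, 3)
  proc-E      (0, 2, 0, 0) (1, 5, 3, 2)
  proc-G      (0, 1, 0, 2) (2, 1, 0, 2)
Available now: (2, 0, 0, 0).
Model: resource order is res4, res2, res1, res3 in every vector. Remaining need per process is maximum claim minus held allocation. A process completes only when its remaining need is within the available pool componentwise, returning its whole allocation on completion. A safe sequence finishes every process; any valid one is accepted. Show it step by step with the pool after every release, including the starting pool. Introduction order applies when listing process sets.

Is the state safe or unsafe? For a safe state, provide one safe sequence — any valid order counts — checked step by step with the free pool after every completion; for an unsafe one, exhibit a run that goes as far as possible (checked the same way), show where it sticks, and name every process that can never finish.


SAFE. One safe sequence: proc-G, proc-D, proc-E, proc-H.
Key observation: at proc-G the run first touches a limit — (2, 0, 0, 0) against (2, 0, 0, 0), exact on a resource it actually requests.
Verifying each step:
  pool = (2, 0, 0, 0)
  proc-G: need (2, 0, 0, 0) fits (2, 0, 0, 0); releases (0, 1, 0, 2), pool now (2, 1, 0, 2)
  proc-D: need (2, 1, 0, 1) fits (2, 1, 0, 2); releases (0, 2, 3, 1), pool now (2, 3, 3, 3)
  proc-E: need (1, 3, 3, 2) fits (2, 3, 3, 3); releases (0, 2, 0, 0), pool now (2, 5, 3, 3)
  proc-H: need (2, 5, 3, 3) fits (2, 5, 3, 3); releases (2, 1, 1, 0), pool now (4, 6, 4, 3)


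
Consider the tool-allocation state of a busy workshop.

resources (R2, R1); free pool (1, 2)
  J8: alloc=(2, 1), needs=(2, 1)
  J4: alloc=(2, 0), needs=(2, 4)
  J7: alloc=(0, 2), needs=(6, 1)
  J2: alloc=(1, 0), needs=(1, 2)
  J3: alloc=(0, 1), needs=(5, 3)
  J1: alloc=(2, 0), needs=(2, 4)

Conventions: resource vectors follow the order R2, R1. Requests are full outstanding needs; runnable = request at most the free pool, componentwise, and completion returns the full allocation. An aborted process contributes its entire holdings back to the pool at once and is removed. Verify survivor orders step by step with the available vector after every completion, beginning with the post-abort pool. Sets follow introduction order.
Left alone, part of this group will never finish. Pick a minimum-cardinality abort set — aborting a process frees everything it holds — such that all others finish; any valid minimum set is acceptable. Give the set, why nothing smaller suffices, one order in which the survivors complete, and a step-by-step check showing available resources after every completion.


The answer: abort J7.
Key observation: no ordering could ever have run J1 before the abort of J7; with (0, 2) back in the pool it fits at step 2.
Why nothing smaller works: aborting no one leaves the state deadlocked as given.
One survivor order: J2, J1, J4, J8, J3. Step-by-step check (post-abort pool first):
  pool = (1, 4)
  J2 needs (1, 2) <= (1, 4) -> finishes; pool += (1, 0) = (2, 4)
  J1 needs (2, 4) <= (2, 4) -> finishes; pool += (2, 0) = (4, 4)
  J4 needs (2, 4) <= (4, 4) -> finishes; pool += (2, 0) = (6, 4)
  J8 needs (2, 1) <= (6, 4) -> finishes; pool += (2, 1) = (8, 5)
  J3 needs (5, 3) <= (8, 5) -> finishes; pool += (0, 1) = (8, 6)


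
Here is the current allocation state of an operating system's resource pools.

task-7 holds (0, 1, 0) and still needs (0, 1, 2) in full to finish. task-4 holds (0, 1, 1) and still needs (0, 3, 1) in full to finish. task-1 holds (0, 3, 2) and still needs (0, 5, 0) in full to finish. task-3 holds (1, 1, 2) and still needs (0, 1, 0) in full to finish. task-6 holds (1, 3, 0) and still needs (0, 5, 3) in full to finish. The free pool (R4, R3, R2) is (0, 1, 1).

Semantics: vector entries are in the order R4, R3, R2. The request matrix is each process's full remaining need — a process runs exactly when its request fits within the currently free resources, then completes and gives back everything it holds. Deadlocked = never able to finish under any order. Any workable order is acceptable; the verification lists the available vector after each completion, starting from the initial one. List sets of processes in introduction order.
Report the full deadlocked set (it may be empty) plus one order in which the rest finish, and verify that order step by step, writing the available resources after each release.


The deadlocked set is task-1 and task-6.
Key observation: no order helps: past task-3, task-7, task-4, the free pool tops out at (1, 4, 4), below what each blocked process needs in R3.
One completion order for the rest: task-3, task-7, task-4. Walking it through:
  pool = (0, 1, 1)
  task-3: need (0, 1, 0) fits (0, 1, 1); releases (1, 1, 2), pool now (1, 2, 3)
  task-7: need (0, 1, 2) fits (1, 2, 3); releases (0, 1, 0), pool now (1, 3, 3)
  task-4: need (0, 3, 1) fits (1, 3, 3); releases (0, 1, 1), pool now (1, 4, 4)
None of the blocked processes ever fits:
  task-1 cannot run: need (0, 5, 0) vs free (1, 4, 4) (insufficient R3)
  task-6 cannot run: need (0, 5, 3) vs free (1, 4, 4) (insufficient R3)


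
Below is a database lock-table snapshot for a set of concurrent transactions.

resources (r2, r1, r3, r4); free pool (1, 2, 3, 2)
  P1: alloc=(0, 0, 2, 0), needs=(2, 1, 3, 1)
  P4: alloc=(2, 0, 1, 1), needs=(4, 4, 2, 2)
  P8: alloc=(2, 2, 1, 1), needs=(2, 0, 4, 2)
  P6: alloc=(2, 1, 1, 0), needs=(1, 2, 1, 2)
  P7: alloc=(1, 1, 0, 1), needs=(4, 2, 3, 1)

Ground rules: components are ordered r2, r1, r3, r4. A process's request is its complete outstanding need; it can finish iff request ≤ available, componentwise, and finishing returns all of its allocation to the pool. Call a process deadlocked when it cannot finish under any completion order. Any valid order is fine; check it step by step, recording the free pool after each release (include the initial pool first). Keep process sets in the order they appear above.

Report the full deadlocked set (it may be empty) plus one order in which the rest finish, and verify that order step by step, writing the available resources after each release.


Nothing here is deadlocked.
Key observation: beginning at P6, releases accumulate fast enough that every process eventually fits.
The rest can finish in the order P6, P8, P1, P4, P7. Verifying each step:
  pool = (1, 2, 3, 2)
  run P6 (needs (1, 2, 1, 2), free (1, 2, 3, 2)); after release of (2, 1, 1, 0) the pool is (3, 3, 4, 2)
  run P8 (needs (2, 0, 4, 2), free (3, 3, 4, 2)); after release of (2, 2, 1, 1) the pool is (5, 5, 5, 3)
  run P1 (needs (2, 1, 3, 1), free (5, 5, 5, 3)); after release of (0, 0, 2, 0) the pool is (5, 5, 7, 3)
  run P4 (needs (4, 4, 2, 2), free (5, 5, 7, 3)); after release of (2, 0, 1, 1) the pool is (7, 5, 8, 4)
  run P7 (needs (4, 2, 3, 1), free (7, 5, 8, 4)); after release of (1, 1, 0, 1) the pool is (8, 6, 8, 5)


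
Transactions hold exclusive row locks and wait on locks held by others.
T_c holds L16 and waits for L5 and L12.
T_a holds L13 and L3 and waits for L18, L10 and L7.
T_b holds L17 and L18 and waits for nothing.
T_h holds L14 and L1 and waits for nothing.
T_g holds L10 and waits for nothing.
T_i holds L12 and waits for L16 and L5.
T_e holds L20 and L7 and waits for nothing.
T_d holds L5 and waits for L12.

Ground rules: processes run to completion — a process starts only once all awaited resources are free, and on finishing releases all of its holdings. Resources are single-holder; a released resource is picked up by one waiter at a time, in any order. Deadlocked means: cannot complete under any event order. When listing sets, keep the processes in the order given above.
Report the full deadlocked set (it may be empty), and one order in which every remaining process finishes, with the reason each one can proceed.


Deadlocked set: T_c, T_i and T_d.
Key observation: the loop T_c -> T_i -> T_c blocks itself forever; T_d is caught in further circular waits.
A valid finishing order for the others: T_e, T_h, T_b, T_g, T_a.
Check, step by step:
  run T_e (it waits on nothing); releases L20 and L7
  run T_h (it waits on nothing); releases L14 and L1
  run T_b (it waits on nothing); releases L17 and L18
  run T_g (it waits on nothing); releases L10
  T_a waits on L18, L10 and L7 — all released -> runs and releases L13 and L3


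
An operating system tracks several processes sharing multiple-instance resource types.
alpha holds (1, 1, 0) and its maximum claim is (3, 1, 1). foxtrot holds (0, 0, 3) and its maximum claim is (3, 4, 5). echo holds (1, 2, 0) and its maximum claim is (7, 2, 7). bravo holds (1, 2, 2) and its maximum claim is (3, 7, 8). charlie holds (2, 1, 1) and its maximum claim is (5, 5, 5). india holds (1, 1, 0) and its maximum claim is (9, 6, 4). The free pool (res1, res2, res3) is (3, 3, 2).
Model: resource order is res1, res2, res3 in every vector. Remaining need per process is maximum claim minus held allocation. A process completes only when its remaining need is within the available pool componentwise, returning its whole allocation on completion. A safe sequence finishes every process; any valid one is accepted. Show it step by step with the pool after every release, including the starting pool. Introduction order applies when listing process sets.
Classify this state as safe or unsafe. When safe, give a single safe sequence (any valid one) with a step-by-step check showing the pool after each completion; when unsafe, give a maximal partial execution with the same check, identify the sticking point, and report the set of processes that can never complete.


The state is SAFE; one workable sequence: alpha, foxtrot, charlie, bravo, echo, india.
Key observation: the order's first zero-slack moment is foxtrot ((3, 4, 2) needed, (4, 4, 2) free — a requested resource with nothing to spare).
Check, step by step:
  pool = (3, 3, 2)
  alpha: need (2, 0, 1) fits (3, 3, 2); releases (1, 1, 0), pool now (4, 4, 2)
  foxtrot: need (3, 4, 2) fits (4, 4, 2); releases (0, 0, 3), pool now (4, 4, 5)
  charlie: need (3, 4, 4) fits (4, 4, 5); releases (2, 1, 1), pool now (6, 5, 6)
  bravo: need (2, 5, 6) fits (6, 5, 6); releases (1, 2, 2), pool now (7, 7, 8)
  echo: need (6, 0, 7) fits (7, 7, 8); releases (1, 2, 0), pool now (8, 9, 8)
  india: need (8, 5, 4) fits (8, 9, 8); releases (1, 1, 0), pool now (9, 10, 8)


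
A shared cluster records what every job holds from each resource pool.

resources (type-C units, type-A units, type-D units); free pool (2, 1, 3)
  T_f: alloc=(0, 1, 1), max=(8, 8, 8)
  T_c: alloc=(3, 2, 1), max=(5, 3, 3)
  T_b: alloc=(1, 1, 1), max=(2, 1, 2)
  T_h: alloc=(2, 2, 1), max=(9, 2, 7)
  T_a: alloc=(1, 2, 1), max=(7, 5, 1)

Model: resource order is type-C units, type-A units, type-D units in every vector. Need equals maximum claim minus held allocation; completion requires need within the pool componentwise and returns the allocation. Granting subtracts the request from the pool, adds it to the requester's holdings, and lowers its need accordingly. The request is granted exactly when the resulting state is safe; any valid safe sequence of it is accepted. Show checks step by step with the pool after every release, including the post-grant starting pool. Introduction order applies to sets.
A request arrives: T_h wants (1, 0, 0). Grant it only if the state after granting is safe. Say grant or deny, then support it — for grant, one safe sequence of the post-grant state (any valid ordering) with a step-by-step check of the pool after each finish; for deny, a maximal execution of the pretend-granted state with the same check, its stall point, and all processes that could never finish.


DENY. Granting would leave the state unsafe.
Key observation: after T_b, T_c complete, (5, 4, 5) is the best the pool ever gets, yet each leftover process wants more type-C units.
Pretend the grant happened; the run T_b, T_c goes as far as possible. Step-by-step check:
  pool = (1, 1, 3)
  T_b: need (1, 0, 1) fits (1, 1, 3); releases (1, 1, 1), pool now (2, 2, 4)
  T_c: need (2, 1, 2) fits (2, 2, 4); releases (3, 2, 1), pool now (5, 4, 5)
  T_f still needs (8, 7, 7) but only (5, 4, 5) is free — short on type-C units, type-A units and type-D units
  T_h still needs (6, 0, 6) but only (5, 4, 5) is free — short on type-C units and type-D units
  T_a still needs (6, 3, 0) but only (5, 4, 5) is free — short on type-C units
Post-grant, the permanently blocked set is T_f, T_h and T_a.


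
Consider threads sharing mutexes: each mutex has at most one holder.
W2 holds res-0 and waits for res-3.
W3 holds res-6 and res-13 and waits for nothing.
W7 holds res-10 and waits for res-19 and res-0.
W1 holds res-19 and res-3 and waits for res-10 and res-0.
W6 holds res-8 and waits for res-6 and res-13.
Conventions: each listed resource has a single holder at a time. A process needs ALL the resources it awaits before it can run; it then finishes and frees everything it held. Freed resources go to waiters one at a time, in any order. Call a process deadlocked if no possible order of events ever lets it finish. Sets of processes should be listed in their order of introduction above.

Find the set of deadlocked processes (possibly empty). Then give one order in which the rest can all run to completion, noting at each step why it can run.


The deadlocked set is W2, W7 and W1.
Key observation: the loop W2 -> W1 -> W2 blocks itself forever; W7 is caught in further circular waits.
The rest can finish in the order W3, W6.
Walking it through:
  W3 waits on nothing -> runs at once and releases res-6 and res-13
  run W6 (all its waits — res-6 and res-13 — are resolved); releases res-8


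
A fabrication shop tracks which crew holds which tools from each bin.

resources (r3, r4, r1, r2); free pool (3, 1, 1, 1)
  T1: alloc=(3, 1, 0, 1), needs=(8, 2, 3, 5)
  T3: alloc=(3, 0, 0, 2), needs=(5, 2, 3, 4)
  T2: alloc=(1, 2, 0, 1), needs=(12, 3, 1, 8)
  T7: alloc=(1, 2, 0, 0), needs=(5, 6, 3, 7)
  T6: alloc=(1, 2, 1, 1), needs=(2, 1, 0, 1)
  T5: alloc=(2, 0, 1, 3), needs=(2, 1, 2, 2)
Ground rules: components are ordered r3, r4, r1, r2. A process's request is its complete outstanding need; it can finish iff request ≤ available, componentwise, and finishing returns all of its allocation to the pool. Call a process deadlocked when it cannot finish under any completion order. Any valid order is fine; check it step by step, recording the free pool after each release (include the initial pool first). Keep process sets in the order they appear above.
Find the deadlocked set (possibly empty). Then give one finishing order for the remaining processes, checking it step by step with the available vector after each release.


The deadlocked set is empty.
Key observation: starting with T6, each completion frees enough for the next — no one is permanently blocked.
One completion order for the rest: T6, T5, T3, T1, T2, T7. Verifying each step:
  pool = (3, 1, 1, 1)
  T6: need (2, 1, 0, 1) fits (3, 1, 1, 1); releases (1, 2, 1, 1), pool now (4, 3, 2, 2)
  T5: need (2, 1, 2, 2) fits (4, 3, 2, 2); releases (2, 0, 1, 3), pool now (6, 3, 3, 5)
  T3: need (5, 2, 3, 4) fits (6, 3, 3, 5); releases (3, 0, 0, 2), pool now (9, 3, 3, 7)
  T1: need (8, 2, 3, 5) fits (9, 3, 3, 7); releases (3, 1, 0, 1), pool now (12, 4, 3, 8)
  T2: need (12, 3, 1, 8) fits (12, 4, 3, 8); releases (1, 2, 0, 1), pool now (13, 6, 3, 9)
  T7: need (5, 6, 3, 7) fits (13, 6, 3, 9); releases (1, 2, 0, 0), pool now (14, 8, 3, 9)
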